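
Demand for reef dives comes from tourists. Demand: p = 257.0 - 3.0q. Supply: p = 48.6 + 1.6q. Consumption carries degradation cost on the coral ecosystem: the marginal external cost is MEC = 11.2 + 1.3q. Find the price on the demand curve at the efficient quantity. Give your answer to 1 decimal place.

Social marginal benefit = demand − MEC = 245.8 - 4.3q.
Set SMB = MC: 245.8 - 4.3q = 48.6 + 1.6q → q* = 33.4237.
Consumer price on the demand curve at q*: 257.0 − 3.0×33.4237 = 156.7289.

P = 156.7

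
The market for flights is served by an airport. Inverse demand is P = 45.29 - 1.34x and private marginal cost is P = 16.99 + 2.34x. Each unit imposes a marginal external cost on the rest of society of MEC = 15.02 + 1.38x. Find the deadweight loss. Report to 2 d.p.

DWL = 64.92

Market equilibrium (private): 16.99 + 2.34x = 45.29 - 1.34x → x_m = 7.6902.
Social marginal cost = private MC + MEC = 32.01 + 3.72x.
Set SMC = demand: 32.01 + 3.72x = 45.29 - 1.34x → x* = 2.6245.
The welfare-loss triangle has base |x_m − x*| and height MEC(x_m) (the vertical gap between SMC and demand is zero at x* and MEC at x_m).
DWL = ½ × 5.0657 × 25.6325 = 64.9233.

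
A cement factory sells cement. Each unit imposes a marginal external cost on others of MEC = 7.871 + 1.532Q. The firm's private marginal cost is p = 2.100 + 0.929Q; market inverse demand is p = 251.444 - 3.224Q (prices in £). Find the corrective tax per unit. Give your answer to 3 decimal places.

tax = £72.943 per unit

Social marginal cost = private MC + MEC = 9.971 + 2.461Q.
Set SMC = demand: 9.971 + 2.461Q = 251.444 - 3.224Q → Q* = 42.4755.
The Pigouvian tax equals MEC at Q*: 7.871 + 1.532×42.4755 = 72.9435.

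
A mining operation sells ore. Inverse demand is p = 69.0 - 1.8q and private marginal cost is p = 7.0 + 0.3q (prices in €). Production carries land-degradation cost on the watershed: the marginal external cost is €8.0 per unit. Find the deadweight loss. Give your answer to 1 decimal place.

Market equilibrium (private): 7.0 + 0.3q = 69.0 - 1.8q → q_m = 29.5238.
Social marginal cost = private MC + MEC = 15.0 + 0.3q.
Set SMC = demand: 15.0 + 0.3q = 69.0 - 1.8q → q* = 25.7143.
The welfare-loss triangle has base |q_m − q*| and height MEC(q_m) (the vertical gap between SMC and demand is zero at q* and MEC at q_m).
DWL = ½ × 3.8095 × 8.0000 = 15.2380.

DWL = €15.2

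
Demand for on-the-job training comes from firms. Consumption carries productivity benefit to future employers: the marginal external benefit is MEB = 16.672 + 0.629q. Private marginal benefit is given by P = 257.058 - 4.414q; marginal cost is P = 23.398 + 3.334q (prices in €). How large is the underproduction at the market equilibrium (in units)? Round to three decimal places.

Market equilibrium (private): 23.398 + 3.334q = 257.058 - 4.414q → q_m = 30.1575.
Social marginal benefit = demand + MEB = 273.730 - 3.785q.
Set SMB = MC: 273.730 - 3.785q = 23.398 + 3.334q → q* = 35.1639.
Gap = |30.1575 − 35.1639| = 5.0064.

5.006 units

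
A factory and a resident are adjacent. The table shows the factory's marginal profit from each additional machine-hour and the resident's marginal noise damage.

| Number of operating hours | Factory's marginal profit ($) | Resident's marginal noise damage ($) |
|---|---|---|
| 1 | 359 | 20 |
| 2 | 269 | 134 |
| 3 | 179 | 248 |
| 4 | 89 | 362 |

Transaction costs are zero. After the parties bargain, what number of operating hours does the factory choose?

2

Bargaining reaches the level where marginal profit last exceeds marginal noise damage.
That holds through level 2 (269 ≥ 134) but not at 3 (179 < 248).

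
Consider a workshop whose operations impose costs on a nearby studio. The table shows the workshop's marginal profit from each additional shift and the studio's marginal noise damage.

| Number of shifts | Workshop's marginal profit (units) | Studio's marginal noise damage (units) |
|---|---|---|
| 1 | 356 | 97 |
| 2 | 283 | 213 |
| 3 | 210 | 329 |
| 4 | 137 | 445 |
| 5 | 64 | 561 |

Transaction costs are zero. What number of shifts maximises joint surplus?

2

Bargaining reaches the level where marginal profit last exceeds marginal noise damage.
That holds through level 2 (283 ≥ 213) but not at 3 (210 < 329).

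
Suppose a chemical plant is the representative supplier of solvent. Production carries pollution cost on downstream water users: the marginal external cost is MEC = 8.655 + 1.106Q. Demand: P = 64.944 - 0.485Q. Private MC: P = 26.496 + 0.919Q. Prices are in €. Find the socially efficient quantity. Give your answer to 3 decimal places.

Q* = 11.870

Social marginal cost = private MC + MEC = 35.151 + 2.025Q.
Set SMC = demand: 35.151 + 2.025Q = 64.944 - 0.485Q → Q* = 11.8697.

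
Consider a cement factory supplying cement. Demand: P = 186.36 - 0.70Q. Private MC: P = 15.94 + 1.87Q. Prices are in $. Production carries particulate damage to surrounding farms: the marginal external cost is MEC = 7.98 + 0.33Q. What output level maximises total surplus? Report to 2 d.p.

Q* = 56.01

Social marginal cost = private MC + MEC = 23.92 + 2.20Q.
Set SMC = demand: 23.92 + 2.20Q = 186.36 - 0.70Q → Q* = 56.0138.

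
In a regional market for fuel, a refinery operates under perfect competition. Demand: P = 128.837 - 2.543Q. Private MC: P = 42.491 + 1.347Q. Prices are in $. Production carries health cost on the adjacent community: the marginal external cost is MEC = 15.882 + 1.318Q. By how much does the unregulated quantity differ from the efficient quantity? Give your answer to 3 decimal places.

Market equilibrium (private): 42.491 + 1.347Q = 128.837 - 2.543Q → Q_m = 22.1969.
Social marginal cost = private MC + MEC = 58.373 + 2.665Q.
Set SMC = demand: 58.373 + 2.665Q = 128.837 - 2.543Q → Q* = 13.5300.
Gap = |22.1969 − 13.5300| = 8.6669.

8.667 units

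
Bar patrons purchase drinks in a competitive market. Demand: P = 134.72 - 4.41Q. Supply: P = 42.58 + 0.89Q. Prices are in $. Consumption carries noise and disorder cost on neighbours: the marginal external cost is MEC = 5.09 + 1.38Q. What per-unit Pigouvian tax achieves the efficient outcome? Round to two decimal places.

Social marginal benefit = demand − MEC = 129.63 - 5.79Q.
Set SMB = MC: 129.63 - 5.79Q = 42.58 + 0.89Q → Q* = 13.0314.
The Pigouvian tax equals MEC at Q*: 5.09 + 1.38×13.0314 = 23.0733.

tax = $23.07 per unit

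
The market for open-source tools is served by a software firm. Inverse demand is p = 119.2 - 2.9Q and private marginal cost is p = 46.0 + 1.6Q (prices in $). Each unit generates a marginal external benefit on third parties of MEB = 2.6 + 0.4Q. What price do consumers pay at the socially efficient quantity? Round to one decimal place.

Social marginal cost = private MC − MEB = 43.4 + 1.2Q.
Set SMC = demand: 43.4 + 1.2Q = 119.2 - 2.9Q → Q* = 18.4878.
Consumer price on the demand curve at Q*: 119.2 − 2.9×18.4878 = 65.5854.

P = $65.6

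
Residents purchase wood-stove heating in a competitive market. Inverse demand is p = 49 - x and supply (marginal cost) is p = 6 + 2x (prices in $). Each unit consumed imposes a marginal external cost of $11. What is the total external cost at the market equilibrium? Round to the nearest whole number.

Market equilibrium (private): 6 + 2x = 49 - x → x_m = 14.3333.
Total external cost = MEC × x_m = 11 × 14.3333 = 157.6663.

$158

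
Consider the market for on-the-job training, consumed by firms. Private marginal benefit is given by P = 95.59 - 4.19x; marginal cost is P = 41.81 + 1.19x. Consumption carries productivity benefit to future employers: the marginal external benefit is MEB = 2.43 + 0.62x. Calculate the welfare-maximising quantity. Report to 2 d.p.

Social marginal benefit = demand + MEB = 98.02 - 3.57x.
Set SMB = MC: 98.02 - 3.57x = 41.81 + 1.19x → x* = 11.8088.

x* = 11.81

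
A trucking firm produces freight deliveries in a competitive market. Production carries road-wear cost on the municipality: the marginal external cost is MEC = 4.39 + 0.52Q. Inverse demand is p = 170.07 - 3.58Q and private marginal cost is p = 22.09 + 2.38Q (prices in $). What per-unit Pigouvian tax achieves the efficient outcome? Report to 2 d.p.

tax = $15.91 per unit

Social marginal cost = private MC + MEC = 26.48 + 2.90Q.
Set SMC = demand: 26.48 + 2.90Q = 170.07 - 3.58Q → Q* = 22.1590.
The Pigouvian tax equals MEC at Q*: 4.39 + 0.52×22.1590 = 15.9127.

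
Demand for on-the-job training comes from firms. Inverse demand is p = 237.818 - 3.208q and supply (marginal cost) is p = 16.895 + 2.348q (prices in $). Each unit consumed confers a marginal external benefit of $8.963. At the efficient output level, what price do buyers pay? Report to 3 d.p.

Social marginal benefit = demand + MEB = 246.781 - 3.208q.
Set SMB = MC: 246.781 - 3.208q = 16.895 + 2.348q → q* = 41.3762.
Consumer price on the demand curve at q*: 237.818 − 3.208×41.3762 = 105.0832.

P = $105.083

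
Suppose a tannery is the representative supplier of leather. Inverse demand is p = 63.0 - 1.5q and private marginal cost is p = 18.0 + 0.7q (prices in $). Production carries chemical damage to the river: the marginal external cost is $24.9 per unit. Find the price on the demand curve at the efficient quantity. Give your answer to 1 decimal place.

Social marginal cost = private MC + MEC = 42.9 + 0.7q.
Set SMC = demand: 42.9 + 0.7q = 63.0 - 1.5q → q* = 9.1364.
Consumer price on the demand curve at q*: 63.0 − 1.5×9.1364 = 49.2954.

P = $49.3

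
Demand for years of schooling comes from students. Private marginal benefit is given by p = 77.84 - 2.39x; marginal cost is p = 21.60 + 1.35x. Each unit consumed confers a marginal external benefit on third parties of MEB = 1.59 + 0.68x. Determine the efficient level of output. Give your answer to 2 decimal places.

x* = 18.90

Social marginal benefit = demand + MEB = 79.43 - 1.71x.
Set SMB = MC: 79.43 - 1.71x = 21.60 + 1.35x → x* = 18.8987.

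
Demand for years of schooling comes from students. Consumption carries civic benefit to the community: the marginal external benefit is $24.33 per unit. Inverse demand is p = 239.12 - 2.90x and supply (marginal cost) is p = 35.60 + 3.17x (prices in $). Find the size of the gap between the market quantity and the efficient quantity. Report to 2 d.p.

4.01 units

Market equilibrium (private): 35.60 + 3.17x = 239.12 - 2.90x → x_m = 33.5288.
Social marginal benefit = demand + MEB = 263.45 - 2.90x.
Set SMB = MC: 263.45 - 2.90x = 35.60 + 3.17x → x* = 37.5371.
Gap = |33.5288 − 37.5371| = 4.0083.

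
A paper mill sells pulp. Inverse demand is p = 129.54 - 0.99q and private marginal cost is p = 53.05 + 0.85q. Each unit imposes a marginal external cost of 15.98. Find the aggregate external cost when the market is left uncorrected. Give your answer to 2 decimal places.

Market equilibrium (private): 53.05 + 0.85q = 129.54 - 0.99q → q_m = 41.5707.
Total external cost = MEC × q_m = 15.98 × 41.5707 = 664.2998.

664.30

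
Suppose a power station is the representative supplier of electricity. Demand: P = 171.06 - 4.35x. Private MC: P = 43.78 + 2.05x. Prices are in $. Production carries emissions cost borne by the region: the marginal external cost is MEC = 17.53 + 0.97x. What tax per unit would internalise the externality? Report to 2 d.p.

tax = $31.97 per unit

Social marginal cost = private MC + MEC = 61.31 + 3.02x.
Set SMC = demand: 61.31 + 3.02x = 171.06 - 4.35x → x* = 14.8915.
The Pigouvian tax equals MEC at x*: 17.53 + 0.97×14.8915 = 31.9748.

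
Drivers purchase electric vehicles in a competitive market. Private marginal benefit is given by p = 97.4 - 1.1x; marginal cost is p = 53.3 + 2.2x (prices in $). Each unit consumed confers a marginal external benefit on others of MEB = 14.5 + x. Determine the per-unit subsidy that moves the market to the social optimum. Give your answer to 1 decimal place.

subsidy = $40.0 per unit

Social marginal benefit = demand + MEB = 111.9 - 0.1x.
Set SMB = MC: 111.9 - 0.1x = 53.3 + 2.2x → x* = 25.4783.
The Pigouvian subsidy equals MEB at x*: 14.5 + 1.0×25.4783 = 39.9783.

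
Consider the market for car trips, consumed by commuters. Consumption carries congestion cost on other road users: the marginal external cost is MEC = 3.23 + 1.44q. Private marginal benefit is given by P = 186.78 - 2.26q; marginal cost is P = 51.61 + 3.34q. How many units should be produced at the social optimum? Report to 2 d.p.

Social marginal benefit = demand − MEC = 183.55 - 3.70q.
Set SMB = MC: 183.55 - 3.70q = 51.61 + 3.34q → q* = 18.7415.

q* = 18.74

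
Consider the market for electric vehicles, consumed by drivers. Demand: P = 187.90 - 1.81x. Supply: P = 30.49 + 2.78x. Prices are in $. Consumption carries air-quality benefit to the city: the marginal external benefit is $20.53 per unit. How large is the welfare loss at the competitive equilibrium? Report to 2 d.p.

DWL = $45.91

Market equilibrium (private): 30.49 + 2.78x = 187.90 - 1.81x → x_m = 34.2941.
Social marginal benefit = demand + MEB = 208.43 - 1.81x.
Set SMB = MC: 208.43 - 1.81x = 30.49 + 2.78x → x* = 38.7669.
Between x* and x_m the wedge SMB − MC runs linearly from 0 to MEB(x_m), so the loss is a triangle.
DWL = ½ × 4.4728 × 20.5300 = 45.9133.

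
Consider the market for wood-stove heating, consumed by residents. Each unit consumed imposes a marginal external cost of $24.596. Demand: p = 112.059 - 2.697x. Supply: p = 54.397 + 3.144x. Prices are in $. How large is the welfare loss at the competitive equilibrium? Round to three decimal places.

DWL = $51.786

Market equilibrium (private): 54.397 + 3.144x = 112.059 - 2.697x → x_m = 9.8719.
Social marginal benefit = demand − MEC = 87.463 - 2.697x.
Set SMB = MC: 87.463 - 2.697x = 54.397 + 3.144x → x* = 5.6610.
The welfare-loss triangle has base |x_m − x*| and height MEC(x_m) (the vertical gap between SMB and MC is zero at x* and MEC at x_m).
DWL = ½ × 4.2109 × 24.5960 = 51.7856.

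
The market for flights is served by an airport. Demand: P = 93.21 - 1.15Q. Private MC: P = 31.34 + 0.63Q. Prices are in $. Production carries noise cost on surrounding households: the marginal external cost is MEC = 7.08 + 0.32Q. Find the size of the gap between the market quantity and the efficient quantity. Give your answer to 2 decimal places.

8.67 units

Market equilibrium (private): 31.34 + 0.63Q = 93.21 - 1.15Q → Q_m = 34.7584.
Social marginal cost = private MC + MEC = 38.42 + 0.95Q.
Set SMC = demand: 38.42 + 0.95Q = 93.21 - 1.15Q → Q* = 26.0905.
Gap = |34.7584 − 26.0905| = 8.6679.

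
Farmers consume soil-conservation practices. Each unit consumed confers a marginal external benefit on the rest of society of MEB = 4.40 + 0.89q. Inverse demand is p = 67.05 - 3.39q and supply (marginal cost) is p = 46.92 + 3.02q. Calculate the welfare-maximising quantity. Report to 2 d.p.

q* = 4.44

Social marginal benefit = demand + MEB = 71.45 - 2.50q.
Set SMB = MC: 71.45 - 2.50q = 46.92 + 3.02q → q* = 4.4438.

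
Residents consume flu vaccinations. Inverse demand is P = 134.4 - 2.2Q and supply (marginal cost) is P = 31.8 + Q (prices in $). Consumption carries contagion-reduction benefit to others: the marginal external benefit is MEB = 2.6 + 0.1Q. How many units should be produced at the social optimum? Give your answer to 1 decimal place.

Social marginal benefit = demand + MEB = 137.0 - 2.1Q.
Set SMB = MC: 137.0 - 2.1Q = 31.8 + Q → Q* = 33.9355.

Q* = 33.9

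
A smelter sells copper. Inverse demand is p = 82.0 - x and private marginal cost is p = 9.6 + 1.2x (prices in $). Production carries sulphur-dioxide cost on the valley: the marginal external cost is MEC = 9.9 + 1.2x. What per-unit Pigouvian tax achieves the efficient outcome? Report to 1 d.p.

Social marginal cost = private MC + MEC = 19.5 + 2.4x.
Set SMC = demand: 19.5 + 2.4x = 82.0 - x → x* = 18.3824.
The Pigouvian tax equals MEC at x*: 9.9 + 1.2×18.3824 = 31.9589.

tax = $32.0 per unit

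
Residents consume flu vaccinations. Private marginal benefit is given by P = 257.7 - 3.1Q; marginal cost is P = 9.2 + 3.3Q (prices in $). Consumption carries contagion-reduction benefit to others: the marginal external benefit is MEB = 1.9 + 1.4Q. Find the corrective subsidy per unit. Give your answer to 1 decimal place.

Social marginal benefit = demand + MEB = 259.6 - 1.7Q.
Set SMB = MC: 259.6 - 1.7Q = 9.2 + 3.3Q → Q* = 50.0800.
The Pigouvian subsidy equals MEB at Q*: 1.9 + 1.4×50.0800 = 72.0120.

subsidy = $72.0 per unit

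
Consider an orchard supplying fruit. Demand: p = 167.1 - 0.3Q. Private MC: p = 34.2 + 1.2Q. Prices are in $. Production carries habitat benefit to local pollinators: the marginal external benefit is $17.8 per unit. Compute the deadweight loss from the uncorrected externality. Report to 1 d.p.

Market equilibrium (private): 34.2 + 1.2Q = 167.1 - 0.3Q → Q_m = 88.6000.
Social marginal cost = private MC − MEB = 16.4 + 1.2Q.
Set SMC = demand: 16.4 + 1.2Q = 167.1 - 0.3Q → Q* = 100.4667.
Height of the DWL triangle at Q_m is demand(Q_m) − SMC(Q_m) = MEB(Q_m) = 17.8000.
DWL = ½ × 11.8667 × 17.8000 = 105.6136.

DWL = $105.6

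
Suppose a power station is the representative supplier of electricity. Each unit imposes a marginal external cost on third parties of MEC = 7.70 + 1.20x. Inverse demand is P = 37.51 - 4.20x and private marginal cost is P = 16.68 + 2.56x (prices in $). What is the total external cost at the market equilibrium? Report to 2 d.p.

$29.42

Market equilibrium (private): 16.68 + 2.56x = 37.51 - 4.20x → x_m = 3.0814.
Total external cost = ∫₀^{x_m} (7.70 + 1.20x) dx = 7.70×3.0814 + ½×1.20×3.0814² = 29.4238.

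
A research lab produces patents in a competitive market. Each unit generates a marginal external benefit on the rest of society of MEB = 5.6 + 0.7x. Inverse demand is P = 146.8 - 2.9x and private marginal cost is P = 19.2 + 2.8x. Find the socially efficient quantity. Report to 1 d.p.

Social marginal cost = private MC − MEB = 13.6 + 2.1x.
Set SMC = demand: 13.6 + 2.1x = 146.8 - 2.9x → x* = 26.6400.

x* = 26.6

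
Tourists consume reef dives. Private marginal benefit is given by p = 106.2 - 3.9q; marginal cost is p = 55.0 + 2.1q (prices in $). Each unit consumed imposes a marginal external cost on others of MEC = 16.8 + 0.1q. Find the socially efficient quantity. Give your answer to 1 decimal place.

q* = 5.6

Social marginal benefit = demand − MEC = 89.4 - 4.0q.
Set SMB = MC: 89.4 - 4.0q = 55.0 + 2.1q → q* = 5.6393.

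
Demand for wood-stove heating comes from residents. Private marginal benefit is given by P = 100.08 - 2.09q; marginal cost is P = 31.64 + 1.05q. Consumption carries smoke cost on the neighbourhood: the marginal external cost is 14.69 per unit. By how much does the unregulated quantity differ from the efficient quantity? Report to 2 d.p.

4.68 units

Market equilibrium (private): 31.64 + 1.05q = 100.08 - 2.09q → q_m = 21.7962.
Social marginal benefit = demand − MEC = 85.39 - 2.09q.
Set SMB = MC: 85.39 - 2.09q = 31.64 + 1.05q → q* = 17.1178.
Gap = |21.7962 − 17.1178| = 4.6784.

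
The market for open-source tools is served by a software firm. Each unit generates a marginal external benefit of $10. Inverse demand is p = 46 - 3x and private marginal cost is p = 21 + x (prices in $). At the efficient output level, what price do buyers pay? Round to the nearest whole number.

P = $20

Social marginal cost = private MC − MEB = 11 + x.
Set SMC = demand: 11 + x = 46 - 3x → x* = 8.7500.
Consumer price on the demand curve at x*: 46 − 3×8.7500 = 19.7500.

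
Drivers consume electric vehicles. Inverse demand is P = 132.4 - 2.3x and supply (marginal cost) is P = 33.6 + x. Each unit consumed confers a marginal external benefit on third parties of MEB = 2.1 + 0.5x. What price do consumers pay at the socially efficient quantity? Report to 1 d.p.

P = 49.5

Social marginal benefit = demand + MEB = 134.5 - 1.8x.
Set SMB = MC: 134.5 - 1.8x = 33.6 + x → x* = 36.0357.
Consumer price on the demand curve at x*: 132.4 − 2.3×36.0357 = 49.5179.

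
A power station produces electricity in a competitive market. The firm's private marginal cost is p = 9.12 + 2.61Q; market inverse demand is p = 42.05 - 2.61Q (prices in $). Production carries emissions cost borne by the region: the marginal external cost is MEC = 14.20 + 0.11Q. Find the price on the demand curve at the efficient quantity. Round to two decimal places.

P = $32.88

Social marginal cost = private MC + MEC = 23.32 + 2.72Q.
Set SMC = demand: 23.32 + 2.72Q = 42.05 - 2.61Q → Q* = 3.5141.
Consumer price on the demand curve at Q*: 42.05 − 2.61×3.5141 = 32.8782.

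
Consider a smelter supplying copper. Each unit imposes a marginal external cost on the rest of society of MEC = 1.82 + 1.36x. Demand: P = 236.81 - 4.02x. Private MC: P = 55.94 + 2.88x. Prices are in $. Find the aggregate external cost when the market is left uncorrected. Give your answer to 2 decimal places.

Market equilibrium (private): 55.94 + 2.88x = 236.81 - 4.02x → x_m = 26.2130.
Total external cost = ∫₀^{x_m} (1.82 + 1.36x) dx = 1.82×26.2130 + ½×1.36×26.2130² = 514.9502.

$514.95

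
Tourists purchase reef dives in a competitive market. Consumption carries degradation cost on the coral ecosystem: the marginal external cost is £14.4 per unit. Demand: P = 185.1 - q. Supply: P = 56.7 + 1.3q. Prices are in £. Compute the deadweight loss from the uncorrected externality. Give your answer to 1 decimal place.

DWL = £45.1

Market equilibrium (private): 56.7 + 1.3q = 185.1 - q → q_m = 55.8261.
Social marginal benefit = demand − MEC = 170.7 - q.
Set SMB = MC: 170.7 - q = 56.7 + 1.3q → q* = 49.5652.
Height of the DWL triangle at q_m is MC(q_m) − SMB(q_m) = MEC(q_m) = 14.4000.
DWL = ½ × 6.2609 × 14.4000 = 45.0785.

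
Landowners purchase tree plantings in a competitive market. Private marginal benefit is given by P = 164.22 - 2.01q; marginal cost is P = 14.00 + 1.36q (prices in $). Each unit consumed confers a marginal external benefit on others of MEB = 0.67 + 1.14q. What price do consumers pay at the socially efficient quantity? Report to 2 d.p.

Social marginal benefit = demand + MEB = 164.89 - 0.87q.
Set SMB = MC: 164.89 - 0.87q = 14.00 + 1.36q → q* = 67.6637.
Consumer price on the demand curve at q*: 164.22 − 2.01×67.6637 = 28.2160.

P = $28.22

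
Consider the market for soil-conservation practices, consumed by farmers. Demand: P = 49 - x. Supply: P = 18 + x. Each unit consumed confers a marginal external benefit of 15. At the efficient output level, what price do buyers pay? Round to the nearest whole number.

Social marginal benefit = demand + MEB = 64 - x.
Set SMB = MC: 64 - x = 18 + x → x* = 23.0000.
Consumer price on the demand curve at x*: 49 − 1×23.0000 = 26.0000.

P = 26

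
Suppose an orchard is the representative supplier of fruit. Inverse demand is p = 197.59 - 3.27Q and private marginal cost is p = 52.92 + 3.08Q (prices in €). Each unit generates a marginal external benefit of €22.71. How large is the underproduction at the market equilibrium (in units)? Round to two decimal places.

Market equilibrium (private): 52.92 + 3.08Q = 197.59 - 3.27Q → Q_m = 22.7827.
Social marginal cost = private MC − MEB = 30.21 + 3.08Q.
Set SMC = demand: 30.21 + 3.08Q = 197.59 - 3.27Q → Q* = 26.3591.
Gap = |22.7827 − 26.3591| = 3.5764.

3.58 units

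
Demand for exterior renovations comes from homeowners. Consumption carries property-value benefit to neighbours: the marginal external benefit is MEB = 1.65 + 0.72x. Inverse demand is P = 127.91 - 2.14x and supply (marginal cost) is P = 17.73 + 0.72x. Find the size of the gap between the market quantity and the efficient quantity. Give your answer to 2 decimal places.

13.73 units

Market equilibrium (private): 17.73 + 0.72x = 127.91 - 2.14x → x_m = 38.5245.
Social marginal benefit = demand + MEB = 129.56 - 1.42x.
Set SMB = MC: 129.56 - 1.42x = 17.73 + 0.72x → x* = 52.2570.
Gap = |38.5245 − 52.2570| = 13.7325.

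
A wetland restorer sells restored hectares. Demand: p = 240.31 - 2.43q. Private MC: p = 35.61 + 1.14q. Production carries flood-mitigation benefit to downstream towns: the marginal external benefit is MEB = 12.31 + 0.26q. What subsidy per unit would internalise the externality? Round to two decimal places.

Social marginal cost = private MC − MEB = 23.30 + 0.88q.
Set SMC = demand: 23.30 + 0.88q = 240.31 - 2.43q → q* = 65.5619.
The Pigouvian subsidy equals MEB at q*: 12.31 + 0.26×65.5619 = 29.3561.

subsidy = 29.36 per unit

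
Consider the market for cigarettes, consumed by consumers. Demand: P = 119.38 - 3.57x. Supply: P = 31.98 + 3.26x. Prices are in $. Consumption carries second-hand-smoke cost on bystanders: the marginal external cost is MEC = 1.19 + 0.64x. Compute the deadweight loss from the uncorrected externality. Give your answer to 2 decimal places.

Market equilibrium (private): 31.98 + 3.26x = 119.38 - 3.57x → x_m = 12.7965.
Social marginal benefit = demand − MEC = 118.19 - 4.21x.
Set SMB = MC: 118.19 - 4.21x = 31.98 + 3.26x → x* = 11.5408.
The welfare-loss triangle has base |x_m − x*| and height MEC(x_m) (the vertical gap between SMB and MC is zero at x* and MEC at x_m).
DWL = ½ × 1.2557 × 9.3798 = 5.8891.

DWL = $5.89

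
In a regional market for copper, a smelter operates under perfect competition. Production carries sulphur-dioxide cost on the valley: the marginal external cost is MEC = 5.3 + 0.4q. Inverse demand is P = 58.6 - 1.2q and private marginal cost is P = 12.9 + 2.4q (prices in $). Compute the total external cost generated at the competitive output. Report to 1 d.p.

$99.5

Market equilibrium (private): 12.9 + 2.4q = 58.6 - 1.2q → q_m = 12.6944.
Total external cost = ∫₀^{q_m} (5.3 + 0.4q) dq = 5.3×12.6944 + ½×0.4×12.6944² = 99.5099.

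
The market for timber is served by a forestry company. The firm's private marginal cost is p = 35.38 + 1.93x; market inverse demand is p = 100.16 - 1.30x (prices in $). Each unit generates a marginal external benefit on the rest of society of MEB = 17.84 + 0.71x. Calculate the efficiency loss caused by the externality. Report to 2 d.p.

Market equilibrium (private): 35.38 + 1.93x = 100.16 - 1.30x → x_m = 20.0557.
Social marginal cost = private MC − MEB = 17.54 + 1.22x.
Set SMC = demand: 17.54 + 1.22x = 100.16 - 1.30x → x* = 32.7857.
Height of the DWL triangle at x_m is demand(x_m) − SMC(x_m) = MEB(x_m) = 32.0796.
DWL = ½ × 12.7300 × 32.0796 = 204.1867.

DWL = $204.19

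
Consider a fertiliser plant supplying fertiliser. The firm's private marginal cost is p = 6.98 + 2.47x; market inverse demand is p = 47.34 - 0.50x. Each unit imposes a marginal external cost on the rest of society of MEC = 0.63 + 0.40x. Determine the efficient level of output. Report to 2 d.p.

x* = 11.79

Social marginal cost = private MC + MEC = 7.61 + 2.87x.
Set SMC = demand: 7.61 + 2.87x = 47.34 - 0.50x → x* = 11.7893.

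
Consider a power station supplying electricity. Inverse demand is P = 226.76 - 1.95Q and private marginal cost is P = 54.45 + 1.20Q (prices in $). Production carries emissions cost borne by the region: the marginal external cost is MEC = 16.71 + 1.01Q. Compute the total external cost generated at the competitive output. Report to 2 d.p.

$2425.16

Market equilibrium (private): 54.45 + 1.20Q = 226.76 - 1.95Q → Q_m = 54.7016.
Total external cost = ∫₀^{Q_m} (16.71 + 1.01Q) dQ = 16.71×54.7016 + ½×1.01×54.7016² = 2425.1576.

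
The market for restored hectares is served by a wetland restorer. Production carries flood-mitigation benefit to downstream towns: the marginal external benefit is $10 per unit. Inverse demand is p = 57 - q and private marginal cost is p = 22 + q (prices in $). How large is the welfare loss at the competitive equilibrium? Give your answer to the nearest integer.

Market equilibrium (private): 22 + q = 57 - q → q_m = 17.5000.
Social marginal cost = private MC − MEB = 12 + q.
Set SMC = demand: 12 + q = 57 - q → q* = 22.5000.
Height of the DWL triangle at q_m is demand(q_m) − SMC(q_m) = MEB(q_m) = 10.0000.
DWL = ½ × 5.0000 × 10.0000 = 25.0000.

DWL = $25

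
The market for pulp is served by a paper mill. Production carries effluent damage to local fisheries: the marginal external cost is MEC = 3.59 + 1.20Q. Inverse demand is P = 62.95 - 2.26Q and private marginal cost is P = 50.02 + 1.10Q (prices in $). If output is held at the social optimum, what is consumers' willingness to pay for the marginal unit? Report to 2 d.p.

Social marginal cost = private MC + MEC = 53.61 + 2.30Q.
Set SMC = demand: 53.61 + 2.30Q = 62.95 - 2.26Q → Q* = 2.0482.
Consumer price on the demand curve at Q*: 62.95 − 2.26×2.0482 = 58.3211.

P = $58.32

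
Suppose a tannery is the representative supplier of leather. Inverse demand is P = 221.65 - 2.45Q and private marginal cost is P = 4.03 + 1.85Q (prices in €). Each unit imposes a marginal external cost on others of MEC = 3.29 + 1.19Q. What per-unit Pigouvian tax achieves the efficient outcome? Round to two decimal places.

tax = €49.75 per unit

Social marginal cost = private MC + MEC = 7.32 + 3.04Q.
Set SMC = demand: 7.32 + 3.04Q = 221.65 - 2.45Q → Q* = 39.0401.
The Pigouvian tax equals MEC at Q*: 3.29 + 1.19×39.0401 = 49.7477.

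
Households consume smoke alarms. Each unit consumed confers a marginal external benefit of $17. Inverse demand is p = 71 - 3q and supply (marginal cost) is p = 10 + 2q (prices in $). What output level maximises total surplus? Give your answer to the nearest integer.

Social marginal benefit = demand + MEB = 88 - 3q.
Set SMB = MC: 88 - 3q = 10 + 2q → q* = 15.6000.

q* = 16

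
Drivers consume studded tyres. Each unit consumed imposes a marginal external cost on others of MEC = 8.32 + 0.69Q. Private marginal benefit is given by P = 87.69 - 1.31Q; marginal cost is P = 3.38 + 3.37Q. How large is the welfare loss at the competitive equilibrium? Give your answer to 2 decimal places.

DWL = 40.09

Market equilibrium (private): 3.38 + 3.37Q = 87.69 - 1.31Q → Q_m = 18.0150.
Social marginal benefit = demand − MEC = 79.37 - 2.00Q.
Set SMB = MC: 79.37 - 2.00Q = 3.38 + 3.37Q → Q* = 14.1508.
Height of the DWL triangle at Q_m is MC(Q_m) − SMB(Q_m) = MEC(Q_m) = 20.7503.
DWL = ½ × 3.8642 × 20.7503 = 40.0917.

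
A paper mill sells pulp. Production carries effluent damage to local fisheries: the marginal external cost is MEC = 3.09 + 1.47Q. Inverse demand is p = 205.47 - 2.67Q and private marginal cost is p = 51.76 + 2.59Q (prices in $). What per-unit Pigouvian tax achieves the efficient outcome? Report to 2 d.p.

tax = $35.99 per unit

Social marginal cost = private MC + MEC = 54.85 + 4.06Q.
Set SMC = demand: 54.85 + 4.06Q = 205.47 - 2.67Q → Q* = 22.3804.
The Pigouvian tax equals MEC at Q*: 3.09 + 1.47×22.3804 = 35.9892.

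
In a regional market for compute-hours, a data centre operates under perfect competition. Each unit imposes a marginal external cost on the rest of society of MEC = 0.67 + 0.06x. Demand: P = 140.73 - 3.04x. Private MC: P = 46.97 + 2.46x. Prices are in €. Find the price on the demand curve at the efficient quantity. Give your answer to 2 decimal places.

Social marginal cost = private MC + MEC = 47.64 + 2.52x.
Set SMC = demand: 47.64 + 2.52x = 140.73 - 3.04x → x* = 16.7428.
Consumer price on the demand curve at x*: 140.73 − 3.04×16.7428 = 89.8319.

P = €89.83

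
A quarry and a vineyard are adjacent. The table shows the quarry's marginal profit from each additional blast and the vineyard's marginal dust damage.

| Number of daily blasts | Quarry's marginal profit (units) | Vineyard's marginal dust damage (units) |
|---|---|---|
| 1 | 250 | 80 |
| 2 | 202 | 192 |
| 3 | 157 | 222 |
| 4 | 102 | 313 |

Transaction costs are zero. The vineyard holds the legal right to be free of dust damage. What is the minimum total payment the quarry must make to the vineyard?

272

Efficient level: marginal profit ≥ marginal dust damage through level 2, so k* = 2.
With the vineyard holding the right, the quarry must at least compensate total damage at k*: 80 + 192 = 272.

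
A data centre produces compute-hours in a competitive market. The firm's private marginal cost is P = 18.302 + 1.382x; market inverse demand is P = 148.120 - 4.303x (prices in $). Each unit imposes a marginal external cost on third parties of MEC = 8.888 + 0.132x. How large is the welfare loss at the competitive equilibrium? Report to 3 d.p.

Market equilibrium (private): 18.302 + 1.382x = 148.120 - 4.303x → x_m = 22.8352.
Social marginal cost = private MC + MEC = 27.190 + 1.514x.
Set SMC = demand: 27.190 + 1.514x = 148.120 - 4.303x → x* = 20.7891.
Between x* and x_m the wedge SMC − demand runs linearly from 0 to MEC(x_m), so the loss is a triangle.
DWL = ½ × 2.0461 × 11.9022 = 12.1765.

DWL = $12.177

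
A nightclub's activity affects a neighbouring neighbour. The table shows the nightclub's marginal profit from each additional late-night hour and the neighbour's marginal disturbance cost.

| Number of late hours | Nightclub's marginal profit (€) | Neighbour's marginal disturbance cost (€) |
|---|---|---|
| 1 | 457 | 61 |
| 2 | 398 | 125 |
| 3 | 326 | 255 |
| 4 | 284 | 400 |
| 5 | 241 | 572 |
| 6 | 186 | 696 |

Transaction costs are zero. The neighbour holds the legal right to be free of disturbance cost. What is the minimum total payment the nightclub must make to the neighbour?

€441

Efficient level: marginal profit ≥ marginal disturbance cost through level 3, so k* = 3.
With the neighbour holding the right, the nightclub must at least compensate total damage at k*: 61 + 125 + 255 = 441.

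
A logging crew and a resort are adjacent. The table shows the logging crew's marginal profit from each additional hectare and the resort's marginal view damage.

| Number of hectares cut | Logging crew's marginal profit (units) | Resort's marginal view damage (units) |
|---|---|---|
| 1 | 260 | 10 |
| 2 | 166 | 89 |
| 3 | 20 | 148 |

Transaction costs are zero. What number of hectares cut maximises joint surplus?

Bargaining reaches the level where marginal profit last exceeds marginal view damage.
That holds through level 2 (166 ≥ 89) but not at 3 (20 < 148).

2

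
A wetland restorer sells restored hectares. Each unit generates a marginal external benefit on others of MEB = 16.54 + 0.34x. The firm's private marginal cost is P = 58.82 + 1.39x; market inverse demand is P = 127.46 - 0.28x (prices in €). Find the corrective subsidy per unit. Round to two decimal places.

Social marginal cost = private MC − MEB = 42.28 + 1.05x.
Set SMC = demand: 42.28 + 1.05x = 127.46 - 0.28x → x* = 64.0451.
The Pigouvian subsidy equals MEB at x*: 16.54 + 0.34×64.0451 = 38.3153.

subsidy = €38.32 per unit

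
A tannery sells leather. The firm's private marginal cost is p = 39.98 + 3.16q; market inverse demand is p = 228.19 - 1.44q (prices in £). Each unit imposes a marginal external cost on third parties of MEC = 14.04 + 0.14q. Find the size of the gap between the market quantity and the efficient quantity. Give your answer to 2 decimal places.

Market equilibrium (private): 39.98 + 3.16q = 228.19 - 1.44q → q_m = 40.9152.
Social marginal cost = private MC + MEC = 54.02 + 3.30q.
Set SMC = demand: 54.02 + 3.30q = 228.19 - 1.44q → q* = 36.7447.
Gap = |40.9152 − 36.7447| = 4.1705.

4.17 units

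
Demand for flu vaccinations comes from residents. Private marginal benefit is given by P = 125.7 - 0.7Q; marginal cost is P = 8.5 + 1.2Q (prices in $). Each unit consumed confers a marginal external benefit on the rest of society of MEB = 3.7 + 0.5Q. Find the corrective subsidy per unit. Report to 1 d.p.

subsidy = $46.9 per unit

Social marginal benefit = demand + MEB = 129.4 - 0.2Q.
Set SMB = MC: 129.4 - 0.2Q = 8.5 + 1.2Q → Q* = 86.3571.
The Pigouvian subsidy equals MEB at Q*: 3.7 + 0.5×86.3571 = 46.8786.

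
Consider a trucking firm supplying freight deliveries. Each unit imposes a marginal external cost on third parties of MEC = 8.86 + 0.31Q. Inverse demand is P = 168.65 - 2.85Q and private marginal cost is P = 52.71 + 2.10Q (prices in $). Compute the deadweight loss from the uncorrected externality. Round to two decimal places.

Market equilibrium (private): 52.71 + 2.10Q = 168.65 - 2.85Q → Q_m = 23.4222.
Social marginal cost = private MC + MEC = 61.57 + 2.41Q.
Set SMC = demand: 61.57 + 2.41Q = 168.65 - 2.85Q → Q* = 20.3574.
Height of the DWL triangle at Q_m is SMC(Q_m) − demand(Q_m) = MEC(Q_m) = 16.1209.
DWL = ½ × 3.0648 × 16.1209 = 24.7037.

DWL = $24.70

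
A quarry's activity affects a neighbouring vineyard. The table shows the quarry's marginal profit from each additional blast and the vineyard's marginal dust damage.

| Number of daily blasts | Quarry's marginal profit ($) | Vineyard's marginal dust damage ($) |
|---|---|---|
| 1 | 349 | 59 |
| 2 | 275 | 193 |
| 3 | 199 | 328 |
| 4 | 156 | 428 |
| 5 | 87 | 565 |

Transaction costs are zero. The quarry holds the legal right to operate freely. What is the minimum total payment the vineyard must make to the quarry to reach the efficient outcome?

Left alone the quarry would choose level 5 (marginal profit stays positive).
Efficient level: k* = 2 (marginal profit ≥ marginal dust damage through 2).
The vineyard must at least cover the quarry's forgone profit from cutting 5→2: 199 + 156 + 87 = 442.

$442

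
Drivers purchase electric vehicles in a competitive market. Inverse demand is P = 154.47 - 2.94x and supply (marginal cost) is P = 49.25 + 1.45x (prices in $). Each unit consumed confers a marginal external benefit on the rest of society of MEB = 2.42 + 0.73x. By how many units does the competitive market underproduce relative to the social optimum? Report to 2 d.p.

5.44 units

Market equilibrium (private): 49.25 + 1.45x = 154.47 - 2.94x → x_m = 23.9681.
Social marginal benefit = demand + MEB = 156.89 - 2.21x.
Set SMB = MC: 156.89 - 2.21x = 49.25 + 1.45x → x* = 29.4098.
Gap = |23.9681 − 29.4098| = 5.4417.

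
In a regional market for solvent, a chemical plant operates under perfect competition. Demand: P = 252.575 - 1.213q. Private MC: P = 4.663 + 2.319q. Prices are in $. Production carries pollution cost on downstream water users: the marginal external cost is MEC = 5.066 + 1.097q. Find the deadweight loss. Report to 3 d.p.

Market equilibrium (private): 4.663 + 2.319q = 252.575 - 1.213q → q_m = 70.1903.
Social marginal cost = private MC + MEC = 9.729 + 3.416q.
Set SMC = demand: 9.729 + 3.416q = 252.575 - 1.213q → q* = 52.4619.
Height of the DWL triangle at q_m is SMC(q_m) − demand(q_m) = MEC(q_m) = 82.0647.
DWL = ½ × 17.7284 × 82.0647 = 727.4379.

DWL = $727.438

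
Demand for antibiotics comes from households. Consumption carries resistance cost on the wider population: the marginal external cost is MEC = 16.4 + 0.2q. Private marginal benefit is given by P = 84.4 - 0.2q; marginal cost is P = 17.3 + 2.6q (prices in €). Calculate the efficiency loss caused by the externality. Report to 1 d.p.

Market equilibrium (private): 17.3 + 2.6q = 84.4 - 0.2q → q_m = 23.9643.
Social marginal benefit = demand − MEC = 68.0 - 0.4q.
Set SMB = MC: 68.0 - 0.4q = 17.3 + 2.6q → q* = 16.9000.
Height of the DWL triangle at q_m is MC(q_m) − SMB(q_m) = MEC(q_m) = 21.1929.
DWL = ½ × 7.0643 × 21.1929 = 74.8565.

DWL = €74.9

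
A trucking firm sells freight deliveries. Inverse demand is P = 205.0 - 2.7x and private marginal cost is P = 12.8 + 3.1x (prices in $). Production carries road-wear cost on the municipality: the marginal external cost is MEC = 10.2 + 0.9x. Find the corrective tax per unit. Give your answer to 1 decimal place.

tax = $34.6 per unit

Social marginal cost = private MC + MEC = 23.0 + 4.0x.
Set SMC = demand: 23.0 + 4.0x = 205.0 - 2.7x → x* = 27.1642.
The Pigouvian tax equals MEC at x*: 10.2 + 0.9×27.1642 = 34.6478.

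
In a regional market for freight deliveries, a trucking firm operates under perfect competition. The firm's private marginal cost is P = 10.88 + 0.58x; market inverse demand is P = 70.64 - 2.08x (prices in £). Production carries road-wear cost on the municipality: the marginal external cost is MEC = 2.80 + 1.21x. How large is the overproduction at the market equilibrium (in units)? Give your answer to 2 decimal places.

Market equilibrium (private): 10.88 + 0.58x = 70.64 - 2.08x → x_m = 22.4662.
Social marginal cost = private MC + MEC = 13.68 + 1.79x.
Set SMC = demand: 13.68 + 1.79x = 70.64 - 2.08x → x* = 14.7183.
Gap = |22.4662 − 14.7183| = 7.7479.

7.75 units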